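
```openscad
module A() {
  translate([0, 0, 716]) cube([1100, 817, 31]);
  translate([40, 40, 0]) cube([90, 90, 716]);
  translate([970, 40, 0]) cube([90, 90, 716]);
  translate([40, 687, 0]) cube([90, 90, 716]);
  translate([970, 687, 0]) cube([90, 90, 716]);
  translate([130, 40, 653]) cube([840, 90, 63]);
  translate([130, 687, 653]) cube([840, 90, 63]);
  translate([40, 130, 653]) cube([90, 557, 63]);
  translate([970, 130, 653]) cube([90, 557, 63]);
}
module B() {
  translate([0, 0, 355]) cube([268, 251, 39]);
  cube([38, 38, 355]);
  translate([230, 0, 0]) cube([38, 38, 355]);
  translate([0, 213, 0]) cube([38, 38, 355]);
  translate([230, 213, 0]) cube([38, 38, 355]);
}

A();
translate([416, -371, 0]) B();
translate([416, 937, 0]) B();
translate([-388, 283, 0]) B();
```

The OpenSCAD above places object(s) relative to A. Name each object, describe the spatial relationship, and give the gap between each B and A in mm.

A is a table. B is a stool. Three stools sit around the table at the −y, +y, −x sides. The gap between each stool and the table is 120 mm.

Each stool's nearest face is 120 mm from the table's bounding box.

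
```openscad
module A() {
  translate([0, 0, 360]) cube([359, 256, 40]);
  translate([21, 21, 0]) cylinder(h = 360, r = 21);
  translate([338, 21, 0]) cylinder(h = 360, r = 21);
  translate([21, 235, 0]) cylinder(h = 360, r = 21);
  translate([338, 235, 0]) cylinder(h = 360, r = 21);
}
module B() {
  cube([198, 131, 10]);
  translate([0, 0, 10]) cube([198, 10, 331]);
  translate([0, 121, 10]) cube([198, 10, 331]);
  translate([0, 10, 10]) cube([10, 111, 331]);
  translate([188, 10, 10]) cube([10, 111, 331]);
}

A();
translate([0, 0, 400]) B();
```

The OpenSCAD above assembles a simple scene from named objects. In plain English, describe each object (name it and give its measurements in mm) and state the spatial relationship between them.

A is a four-legged stool. The seat is 359×256 mm, 40 mm thick, top at z = 400 mm. It stands on four round legs, each 42 mm in diameter, from z = 0 to the seat underside, each leg's axis is inset half a diameter from the nearest pair of seat edges (so the leg's bounding box is flush with the corner).

B is an open-topped rectangular box: outside dimensions 198×131×341 mm, with a uniform wall and base thickness of 10 mm. The base is a full 198×131 slab on the floor; four walls sit on top of the base. The front and back walls (the −y and +y sides) span the full width; the two side walls fit between them.

The open box is on top of the stool.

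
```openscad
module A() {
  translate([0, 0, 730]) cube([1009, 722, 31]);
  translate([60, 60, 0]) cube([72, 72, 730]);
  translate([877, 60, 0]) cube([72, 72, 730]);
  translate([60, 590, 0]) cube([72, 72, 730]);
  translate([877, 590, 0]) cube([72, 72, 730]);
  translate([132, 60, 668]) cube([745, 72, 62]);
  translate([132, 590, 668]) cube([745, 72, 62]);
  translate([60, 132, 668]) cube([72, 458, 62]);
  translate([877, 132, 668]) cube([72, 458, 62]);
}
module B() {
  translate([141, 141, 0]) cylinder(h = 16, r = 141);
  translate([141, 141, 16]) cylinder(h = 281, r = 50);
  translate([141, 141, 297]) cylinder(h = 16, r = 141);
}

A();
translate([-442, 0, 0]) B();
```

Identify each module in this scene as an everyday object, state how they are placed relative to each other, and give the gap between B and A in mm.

A is a table. B is a spool. The spool is on the floor beside the table on its −x side. The gap between the spool and the table is 160 mm.

The spool's nearest face is 160 mm from the table's −x face.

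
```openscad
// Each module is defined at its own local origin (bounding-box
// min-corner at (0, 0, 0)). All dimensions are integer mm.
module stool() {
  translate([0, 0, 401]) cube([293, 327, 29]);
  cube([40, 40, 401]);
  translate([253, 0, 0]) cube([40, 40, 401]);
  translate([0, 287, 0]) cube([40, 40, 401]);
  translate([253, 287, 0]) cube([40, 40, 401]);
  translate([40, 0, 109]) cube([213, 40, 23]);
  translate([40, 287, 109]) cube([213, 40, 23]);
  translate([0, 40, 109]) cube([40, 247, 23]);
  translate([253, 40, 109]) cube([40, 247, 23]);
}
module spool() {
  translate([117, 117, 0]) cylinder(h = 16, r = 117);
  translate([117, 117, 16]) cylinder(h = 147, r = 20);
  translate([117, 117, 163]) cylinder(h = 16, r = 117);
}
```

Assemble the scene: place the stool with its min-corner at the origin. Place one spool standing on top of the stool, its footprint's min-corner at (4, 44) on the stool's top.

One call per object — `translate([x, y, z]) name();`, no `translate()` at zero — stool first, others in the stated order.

stool();
translate([4, 44, 430]) spool();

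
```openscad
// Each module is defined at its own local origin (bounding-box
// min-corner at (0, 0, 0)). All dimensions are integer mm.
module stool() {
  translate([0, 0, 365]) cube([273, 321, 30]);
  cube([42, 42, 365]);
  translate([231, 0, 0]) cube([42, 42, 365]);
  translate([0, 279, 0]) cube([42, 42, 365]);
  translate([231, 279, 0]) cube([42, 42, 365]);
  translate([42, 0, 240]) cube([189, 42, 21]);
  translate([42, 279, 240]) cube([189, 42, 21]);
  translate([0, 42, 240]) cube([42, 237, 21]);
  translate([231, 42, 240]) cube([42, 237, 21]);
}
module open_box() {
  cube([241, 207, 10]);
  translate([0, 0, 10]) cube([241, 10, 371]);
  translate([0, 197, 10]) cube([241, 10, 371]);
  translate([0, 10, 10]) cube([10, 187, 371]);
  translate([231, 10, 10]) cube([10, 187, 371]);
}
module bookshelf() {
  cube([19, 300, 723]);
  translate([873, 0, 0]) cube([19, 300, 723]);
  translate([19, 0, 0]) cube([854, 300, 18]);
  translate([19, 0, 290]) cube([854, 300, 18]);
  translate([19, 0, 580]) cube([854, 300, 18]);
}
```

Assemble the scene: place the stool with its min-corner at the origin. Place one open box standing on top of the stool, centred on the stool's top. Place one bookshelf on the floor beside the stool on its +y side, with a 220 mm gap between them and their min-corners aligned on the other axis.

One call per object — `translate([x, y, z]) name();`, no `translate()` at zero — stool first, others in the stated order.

stool();
translate([16, 57, 395]) open_box();
translate([0, 541, 0]) bookshelf();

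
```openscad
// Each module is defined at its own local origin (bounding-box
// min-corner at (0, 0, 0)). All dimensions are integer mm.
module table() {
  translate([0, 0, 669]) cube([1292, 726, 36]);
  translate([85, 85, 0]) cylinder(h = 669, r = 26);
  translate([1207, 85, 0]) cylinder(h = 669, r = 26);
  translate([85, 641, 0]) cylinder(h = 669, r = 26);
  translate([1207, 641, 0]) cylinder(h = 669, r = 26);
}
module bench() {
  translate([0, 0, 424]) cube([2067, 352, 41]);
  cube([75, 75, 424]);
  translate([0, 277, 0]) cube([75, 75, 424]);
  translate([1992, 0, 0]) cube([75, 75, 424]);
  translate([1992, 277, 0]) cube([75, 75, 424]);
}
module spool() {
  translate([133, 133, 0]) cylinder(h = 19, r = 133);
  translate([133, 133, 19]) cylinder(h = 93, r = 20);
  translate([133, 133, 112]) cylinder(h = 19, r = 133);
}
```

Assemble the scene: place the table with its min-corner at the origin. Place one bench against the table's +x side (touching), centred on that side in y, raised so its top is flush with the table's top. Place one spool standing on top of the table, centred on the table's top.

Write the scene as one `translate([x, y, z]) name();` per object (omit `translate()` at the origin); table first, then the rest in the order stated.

table();
translate([1292, 187, 240]) bench();
translate([513, 230, 705]) spool();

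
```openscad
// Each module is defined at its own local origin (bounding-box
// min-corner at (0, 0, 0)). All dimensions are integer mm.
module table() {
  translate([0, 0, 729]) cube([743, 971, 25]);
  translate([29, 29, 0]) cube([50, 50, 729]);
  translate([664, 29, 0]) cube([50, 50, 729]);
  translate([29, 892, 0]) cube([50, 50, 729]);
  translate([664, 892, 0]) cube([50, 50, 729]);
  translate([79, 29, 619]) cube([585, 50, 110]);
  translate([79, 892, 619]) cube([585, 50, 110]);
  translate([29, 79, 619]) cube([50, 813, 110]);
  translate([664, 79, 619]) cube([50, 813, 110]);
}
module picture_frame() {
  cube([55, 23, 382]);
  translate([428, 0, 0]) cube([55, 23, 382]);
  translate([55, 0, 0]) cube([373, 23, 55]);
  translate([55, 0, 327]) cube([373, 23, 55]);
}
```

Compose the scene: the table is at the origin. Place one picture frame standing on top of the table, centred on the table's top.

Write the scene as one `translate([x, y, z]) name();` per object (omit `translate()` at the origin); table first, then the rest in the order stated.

table();
translate([130, 474, 754]) picture_frame();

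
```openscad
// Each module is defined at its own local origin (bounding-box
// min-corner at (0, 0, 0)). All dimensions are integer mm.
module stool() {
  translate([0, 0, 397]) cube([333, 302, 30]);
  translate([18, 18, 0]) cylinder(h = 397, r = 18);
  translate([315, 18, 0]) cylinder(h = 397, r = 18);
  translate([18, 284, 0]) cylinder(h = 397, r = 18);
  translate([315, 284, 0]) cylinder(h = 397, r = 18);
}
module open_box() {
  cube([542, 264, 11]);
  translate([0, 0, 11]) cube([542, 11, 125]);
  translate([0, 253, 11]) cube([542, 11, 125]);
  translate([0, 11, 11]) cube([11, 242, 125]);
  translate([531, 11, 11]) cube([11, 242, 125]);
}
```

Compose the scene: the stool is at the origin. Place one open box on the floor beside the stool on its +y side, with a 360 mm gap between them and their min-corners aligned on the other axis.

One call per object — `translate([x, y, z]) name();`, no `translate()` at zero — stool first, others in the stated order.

stool();
translate([0, 662, 0]) open_box();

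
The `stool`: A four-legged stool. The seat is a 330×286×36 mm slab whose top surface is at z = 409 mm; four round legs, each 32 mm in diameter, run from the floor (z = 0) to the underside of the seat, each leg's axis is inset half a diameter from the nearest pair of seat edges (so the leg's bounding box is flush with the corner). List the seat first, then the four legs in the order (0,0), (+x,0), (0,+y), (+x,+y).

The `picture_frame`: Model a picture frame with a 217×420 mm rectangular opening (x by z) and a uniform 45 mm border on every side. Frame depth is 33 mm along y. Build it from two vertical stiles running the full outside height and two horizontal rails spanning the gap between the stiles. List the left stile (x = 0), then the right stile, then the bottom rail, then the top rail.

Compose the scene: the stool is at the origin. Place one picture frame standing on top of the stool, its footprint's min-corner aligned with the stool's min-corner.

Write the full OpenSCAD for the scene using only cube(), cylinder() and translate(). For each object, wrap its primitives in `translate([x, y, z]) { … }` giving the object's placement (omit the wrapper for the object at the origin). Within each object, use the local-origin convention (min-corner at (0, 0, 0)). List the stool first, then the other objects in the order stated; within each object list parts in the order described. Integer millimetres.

translate([0, 0, 373]) cube([330, 286, 36]);
translate([16, 16, 0]) cylinder(h = 373, r = 16);
translate([314, 16, 0]) cylinder(h = 373, r = 16);
translate([16, 270, 0]) cylinder(h = 373, r = 16);
translate([314, 270, 0]) cylinder(h = 373, r = 16);
translate([0, 0, 409]) {
  cube([45, 33, 510]);
  translate([262, 0, 0]) cube([45, 33, 510]);
  translate([45, 0, 0]) cube([217, 33, 45]);
  translate([45, 0, 465]) cube([217, 33, 45]);
}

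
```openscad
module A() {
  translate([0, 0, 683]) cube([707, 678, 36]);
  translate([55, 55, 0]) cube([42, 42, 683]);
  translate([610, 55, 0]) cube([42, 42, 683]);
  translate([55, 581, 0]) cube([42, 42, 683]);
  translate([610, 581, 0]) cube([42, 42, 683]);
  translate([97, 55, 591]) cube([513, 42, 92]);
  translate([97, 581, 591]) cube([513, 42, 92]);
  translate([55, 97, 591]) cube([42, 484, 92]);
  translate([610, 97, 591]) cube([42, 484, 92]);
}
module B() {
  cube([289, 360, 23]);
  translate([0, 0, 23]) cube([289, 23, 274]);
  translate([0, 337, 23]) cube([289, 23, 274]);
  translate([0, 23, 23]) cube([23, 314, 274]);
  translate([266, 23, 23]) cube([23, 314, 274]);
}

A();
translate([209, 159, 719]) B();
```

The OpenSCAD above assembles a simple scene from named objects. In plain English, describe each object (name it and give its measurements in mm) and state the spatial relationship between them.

A is a rectangular dining table. The top is 707×678×36 mm with its upper surface at z = 719 mm. It stands on four 42×42 mm square legs, each inset 55 mm from the nearest pair of top edges, running from the floor to the underside of the top. Four apron rails, 42 mm thick and 92 mm tall, run between adjacent legs with their top edges flush with the underside of the top and their outer faces flush with the legs' outer faces.

B is an open storage box with external size 289×360×297 mm and wall thickness 23 mm (the base is also 23 mm thick). The base covers the whole footprint; the four walls stand on the base, with the y-facing walls full-width and the x-facing walls fitting between their inner faces.

The open box is on top of the table, centred.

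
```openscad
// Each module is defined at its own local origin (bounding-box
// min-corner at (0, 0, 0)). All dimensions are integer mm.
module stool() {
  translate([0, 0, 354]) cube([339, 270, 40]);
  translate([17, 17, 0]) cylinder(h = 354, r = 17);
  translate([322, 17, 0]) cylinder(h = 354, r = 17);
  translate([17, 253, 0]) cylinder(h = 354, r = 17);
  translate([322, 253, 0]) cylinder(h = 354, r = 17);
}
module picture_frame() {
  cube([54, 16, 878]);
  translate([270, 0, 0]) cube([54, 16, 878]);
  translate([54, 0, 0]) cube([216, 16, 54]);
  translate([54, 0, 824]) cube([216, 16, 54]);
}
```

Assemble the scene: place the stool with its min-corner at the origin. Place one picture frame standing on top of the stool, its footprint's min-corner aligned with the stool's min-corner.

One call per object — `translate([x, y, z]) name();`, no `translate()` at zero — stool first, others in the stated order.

stool();
translate([0, 0, 394]) picture_frame();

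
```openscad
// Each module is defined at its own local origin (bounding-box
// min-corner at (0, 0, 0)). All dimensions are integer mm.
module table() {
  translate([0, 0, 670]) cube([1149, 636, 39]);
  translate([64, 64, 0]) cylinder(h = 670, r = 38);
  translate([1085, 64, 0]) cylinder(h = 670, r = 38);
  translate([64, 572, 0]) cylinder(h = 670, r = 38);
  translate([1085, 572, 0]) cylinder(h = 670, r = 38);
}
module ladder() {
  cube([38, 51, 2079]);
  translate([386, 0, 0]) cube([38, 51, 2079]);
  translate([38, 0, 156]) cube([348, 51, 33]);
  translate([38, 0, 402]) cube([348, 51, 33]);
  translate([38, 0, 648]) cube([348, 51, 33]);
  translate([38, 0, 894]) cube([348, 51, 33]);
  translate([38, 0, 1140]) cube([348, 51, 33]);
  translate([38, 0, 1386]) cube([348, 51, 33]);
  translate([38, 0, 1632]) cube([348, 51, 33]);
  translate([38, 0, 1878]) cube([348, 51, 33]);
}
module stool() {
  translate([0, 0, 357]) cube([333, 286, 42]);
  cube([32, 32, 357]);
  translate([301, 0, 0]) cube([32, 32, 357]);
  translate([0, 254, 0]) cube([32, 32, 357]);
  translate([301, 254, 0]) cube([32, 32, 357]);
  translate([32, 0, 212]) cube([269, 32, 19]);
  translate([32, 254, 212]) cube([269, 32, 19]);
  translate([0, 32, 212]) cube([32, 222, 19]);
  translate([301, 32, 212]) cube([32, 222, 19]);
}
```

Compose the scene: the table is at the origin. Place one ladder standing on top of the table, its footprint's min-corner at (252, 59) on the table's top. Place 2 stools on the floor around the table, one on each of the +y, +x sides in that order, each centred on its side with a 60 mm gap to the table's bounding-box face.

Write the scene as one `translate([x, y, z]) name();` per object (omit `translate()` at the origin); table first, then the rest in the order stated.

table();
translate([252, 59, 709]) ladder();
translate([408, 696, 0]) stool();
translate([1209, 175, 0]) stool();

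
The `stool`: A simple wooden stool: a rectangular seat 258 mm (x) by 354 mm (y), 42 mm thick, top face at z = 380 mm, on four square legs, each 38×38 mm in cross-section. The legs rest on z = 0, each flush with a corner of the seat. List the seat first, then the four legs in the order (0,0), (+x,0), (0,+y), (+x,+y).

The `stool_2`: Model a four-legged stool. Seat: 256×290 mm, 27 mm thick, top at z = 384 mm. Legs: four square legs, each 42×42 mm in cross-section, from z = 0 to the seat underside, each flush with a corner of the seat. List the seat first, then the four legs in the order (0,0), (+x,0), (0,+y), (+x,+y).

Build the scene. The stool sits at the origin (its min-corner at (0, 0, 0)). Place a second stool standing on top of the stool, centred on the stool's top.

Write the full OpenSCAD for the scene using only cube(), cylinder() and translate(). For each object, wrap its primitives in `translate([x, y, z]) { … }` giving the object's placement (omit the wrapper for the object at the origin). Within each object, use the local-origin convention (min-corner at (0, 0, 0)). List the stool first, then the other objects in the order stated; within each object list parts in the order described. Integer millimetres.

translate([0, 0, 338]) cube([258, 354, 42]);
cube([38, 38, 338]);
translate([220, 0, 0]) cube([38, 38, 338]);
translate([0, 316, 0]) cube([38, 38, 338]);
translate([220, 316, 0]) cube([38, 38, 338]);
translate([1, 32, 380]) {
  translate([0, 0, 357]) cube([256, 290, 27]);
  cube([42, 42, 357]);
  translate([214, 0, 0]) cube([42, 42, 357]);
  translate([0, 248, 0]) cube([42, 42, 357]);
  translate([214, 248, 0]) cube([42, 42, 357]);
}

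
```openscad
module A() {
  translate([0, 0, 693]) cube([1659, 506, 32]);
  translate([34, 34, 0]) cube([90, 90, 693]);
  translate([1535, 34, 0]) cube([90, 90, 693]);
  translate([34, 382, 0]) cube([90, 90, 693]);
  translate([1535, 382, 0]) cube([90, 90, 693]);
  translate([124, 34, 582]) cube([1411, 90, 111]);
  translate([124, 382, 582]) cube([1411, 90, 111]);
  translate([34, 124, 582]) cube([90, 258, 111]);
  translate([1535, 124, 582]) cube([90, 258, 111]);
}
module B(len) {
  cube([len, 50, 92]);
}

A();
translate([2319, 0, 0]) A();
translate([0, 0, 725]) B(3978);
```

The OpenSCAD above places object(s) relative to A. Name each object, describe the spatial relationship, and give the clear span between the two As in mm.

A is a table. B is a beam. A beam spans the tops of two tables. The clear span between the two tables is 660 mm.

Second table starts at x = 2319; first ends at x = 1659; clear span = 2319 − 1659 = 660 mm.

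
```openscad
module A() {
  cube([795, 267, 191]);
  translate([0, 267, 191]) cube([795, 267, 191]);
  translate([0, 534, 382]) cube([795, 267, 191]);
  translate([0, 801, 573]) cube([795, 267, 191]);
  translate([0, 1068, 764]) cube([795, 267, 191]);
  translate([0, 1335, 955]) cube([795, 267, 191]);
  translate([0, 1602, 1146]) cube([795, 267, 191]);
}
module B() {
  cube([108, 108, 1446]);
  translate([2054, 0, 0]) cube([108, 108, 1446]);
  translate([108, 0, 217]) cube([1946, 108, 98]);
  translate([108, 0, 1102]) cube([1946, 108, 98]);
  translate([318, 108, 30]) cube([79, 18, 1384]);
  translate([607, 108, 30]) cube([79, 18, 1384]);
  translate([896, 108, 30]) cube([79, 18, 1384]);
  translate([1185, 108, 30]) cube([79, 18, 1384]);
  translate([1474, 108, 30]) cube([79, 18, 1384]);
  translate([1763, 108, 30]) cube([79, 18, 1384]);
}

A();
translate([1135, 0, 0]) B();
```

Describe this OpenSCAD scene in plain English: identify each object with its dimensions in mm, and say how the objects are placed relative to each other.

A is a run of 7 identical solid stair steps. Each tread is 795×267 mm and each step block is 191 mm high. Step 1 rests on the floor; step k is offset from step 1 by (k−1)×267 mm in y and (k−1)×191 mm in z.

B is a fence section. Two 108×108 mm posts, 1446 mm tall, stand on the floor with a clear span of 1946 mm between their inner faces. Two horizontal rails of 108×98 mm section span the gap between the posts with their undersides at z = 217 mm and z = 1102 mm, flush with the posts' −y face. 6 pickets, each 79 mm wide, 18 mm thick and 1384 mm tall, are fixed to the +y face of the rails with their bottoms at z = 30 mm, evenly spaced across the span with equal gaps (rounded down to the nearest mm) at the −x end and between each pair — any rounding remainder accumulates at the +x end.

The fence section is on the floor beside the staircase on its +x side.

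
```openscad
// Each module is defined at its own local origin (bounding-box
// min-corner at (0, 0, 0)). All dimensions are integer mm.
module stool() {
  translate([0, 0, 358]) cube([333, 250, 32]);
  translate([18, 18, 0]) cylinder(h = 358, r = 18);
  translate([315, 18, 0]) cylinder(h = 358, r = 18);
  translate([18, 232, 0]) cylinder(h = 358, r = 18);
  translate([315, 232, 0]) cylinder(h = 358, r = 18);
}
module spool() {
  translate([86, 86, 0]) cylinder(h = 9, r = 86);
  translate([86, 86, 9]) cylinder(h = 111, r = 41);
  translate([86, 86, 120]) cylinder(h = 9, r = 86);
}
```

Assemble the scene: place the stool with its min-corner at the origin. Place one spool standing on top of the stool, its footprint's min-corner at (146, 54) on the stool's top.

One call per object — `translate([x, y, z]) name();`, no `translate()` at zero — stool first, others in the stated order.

stool();
translate([146, 54, 390]) spool();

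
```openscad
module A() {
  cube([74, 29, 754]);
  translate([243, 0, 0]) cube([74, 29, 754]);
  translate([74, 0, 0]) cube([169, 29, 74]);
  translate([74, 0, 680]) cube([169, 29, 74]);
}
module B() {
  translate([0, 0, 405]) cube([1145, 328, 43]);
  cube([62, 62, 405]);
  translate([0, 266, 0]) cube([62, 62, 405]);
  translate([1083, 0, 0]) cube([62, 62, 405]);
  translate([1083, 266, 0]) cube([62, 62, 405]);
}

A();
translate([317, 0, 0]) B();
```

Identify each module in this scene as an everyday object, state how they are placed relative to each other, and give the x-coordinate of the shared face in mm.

The picture frame's +x face and the bench's −x face are both at x = 317 mm.

A is a picture frame. B is a bench. The bench is against the picture frame's +x side, with their −y faces flush. The x-coordinate of the shared face is 317 mm.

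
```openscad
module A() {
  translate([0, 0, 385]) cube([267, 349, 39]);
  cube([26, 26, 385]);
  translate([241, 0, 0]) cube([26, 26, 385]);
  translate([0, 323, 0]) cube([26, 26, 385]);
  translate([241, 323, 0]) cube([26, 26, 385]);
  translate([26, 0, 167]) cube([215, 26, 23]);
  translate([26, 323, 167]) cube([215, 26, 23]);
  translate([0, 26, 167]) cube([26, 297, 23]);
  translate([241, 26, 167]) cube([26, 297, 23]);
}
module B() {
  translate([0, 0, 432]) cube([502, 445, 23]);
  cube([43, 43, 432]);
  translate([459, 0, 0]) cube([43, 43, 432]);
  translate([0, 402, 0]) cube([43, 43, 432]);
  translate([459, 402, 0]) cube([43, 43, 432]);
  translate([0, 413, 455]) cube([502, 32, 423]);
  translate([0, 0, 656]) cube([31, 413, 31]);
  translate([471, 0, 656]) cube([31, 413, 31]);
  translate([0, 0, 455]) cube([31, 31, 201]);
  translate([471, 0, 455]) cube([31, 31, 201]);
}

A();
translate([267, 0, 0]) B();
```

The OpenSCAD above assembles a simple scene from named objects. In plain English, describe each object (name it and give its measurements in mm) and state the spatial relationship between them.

A is a four-legged stool. The seat is 267×349 mm, 39 mm thick, top at z = 424 mm. It stands on four square legs, each 26×26 mm in cross-section, from z = 0 to the seat underside, each flush with a corner of the seat. Four stretchers, 26 mm wide and 23 mm tall, connect adjacent legs with their undersides at z = 167 mm, each running between the inner faces of the legs it joins and aligned with the legs' outer faces on the other axis.

B is a chair. The seat is a 502×445×23 mm slab with its top at z = 455 mm, on four 43×43 mm corner legs (flush with the seat edges, standing on z = 0). A flat backrest 32 mm thick, 423 mm tall, spans the full seat width and rises from the seat top along its +y edge, rear face flush with the rear of the seat. Two armrests of 31×31 mm section run along each side from the seat's front edge to the front of the backrest, top faces 232 mm above the seat top and outer faces flush with the seat's x-edges; a 31×31 mm post under the front of each armrest stands on the seat at the front corner.

The chair is against the stool's +x side, with their −y faces flush.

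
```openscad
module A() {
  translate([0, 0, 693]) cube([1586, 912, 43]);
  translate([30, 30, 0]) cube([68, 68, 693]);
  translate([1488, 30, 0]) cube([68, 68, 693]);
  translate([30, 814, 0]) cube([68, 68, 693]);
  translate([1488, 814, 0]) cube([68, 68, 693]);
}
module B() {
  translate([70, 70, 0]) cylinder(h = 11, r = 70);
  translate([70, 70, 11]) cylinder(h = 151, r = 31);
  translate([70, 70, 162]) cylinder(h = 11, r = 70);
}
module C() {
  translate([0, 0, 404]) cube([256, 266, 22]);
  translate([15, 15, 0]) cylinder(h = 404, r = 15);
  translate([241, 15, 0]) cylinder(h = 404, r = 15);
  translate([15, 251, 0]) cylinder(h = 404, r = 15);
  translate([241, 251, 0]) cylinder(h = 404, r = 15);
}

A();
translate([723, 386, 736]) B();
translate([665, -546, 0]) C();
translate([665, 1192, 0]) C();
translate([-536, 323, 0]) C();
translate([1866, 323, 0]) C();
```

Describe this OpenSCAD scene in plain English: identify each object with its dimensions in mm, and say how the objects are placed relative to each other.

A is a table: top 1586 mm (x) × 912 mm (y), 43 mm thick, upper face at z = 736 mm, on four 68×68 mm square legs, each inset 30 mm from the nearest pair of top edges, running from z = 0 to the bottom of the top.

B is a spool: two coaxial disc flanges of radius 70 mm and thickness 11 mm, joined by a core cylinder of radius 31 mm and height 151 mm. The lower flange rests on z = 0 and the three cylinders share a vertical axis.

C is a four-legged stool. The seat is 256×266 mm, 22 mm thick, top at z = 426 mm. It stands on four round legs, each 30 mm in diameter, from z = 0 to the seat underside, each leg's axis is inset half a diameter from the nearest pair of seat edges (so the leg's bounding box is flush with the corner).

The spool is on top of the table, centred. Four stools sit around the table at the −y, +y, −x, +x sides.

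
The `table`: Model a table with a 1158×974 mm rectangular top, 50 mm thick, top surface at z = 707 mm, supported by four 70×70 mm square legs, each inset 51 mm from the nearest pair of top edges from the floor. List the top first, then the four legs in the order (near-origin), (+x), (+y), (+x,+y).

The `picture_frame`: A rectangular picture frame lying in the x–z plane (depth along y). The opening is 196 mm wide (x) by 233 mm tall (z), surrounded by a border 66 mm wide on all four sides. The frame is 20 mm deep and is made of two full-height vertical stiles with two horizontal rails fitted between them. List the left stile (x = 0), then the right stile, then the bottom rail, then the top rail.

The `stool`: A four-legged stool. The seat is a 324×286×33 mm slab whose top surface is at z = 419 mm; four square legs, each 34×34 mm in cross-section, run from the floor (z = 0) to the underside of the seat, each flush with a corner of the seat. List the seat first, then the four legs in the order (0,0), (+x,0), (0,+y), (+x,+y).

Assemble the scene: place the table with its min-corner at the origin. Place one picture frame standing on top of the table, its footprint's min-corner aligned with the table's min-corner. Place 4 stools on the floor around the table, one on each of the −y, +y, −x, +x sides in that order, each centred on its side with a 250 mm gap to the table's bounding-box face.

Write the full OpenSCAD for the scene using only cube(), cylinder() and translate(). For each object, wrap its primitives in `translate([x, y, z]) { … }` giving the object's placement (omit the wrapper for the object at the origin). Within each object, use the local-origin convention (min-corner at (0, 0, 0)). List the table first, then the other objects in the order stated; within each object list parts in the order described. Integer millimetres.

translate([0, 0, 657]) cube([1158, 974, 50]);
translate([51, 51, 0]) cube([70, 70, 657]);
translate([1037, 51, 0]) cube([70, 70, 657]);
translate([51, 853, 0]) cube([70, 70, 657]);
translate([1037, 853, 0]) cube([70, 70, 657]);
translate([0, 0, 707]) {
  cube([66, 20, 365]);
  translate([262, 0, 0]) cube([66, 20, 365]);
  translate([66, 0, 0]) cube([196, 20, 66]);
  translate([66, 0, 299]) cube([196, 20, 66]);
}
translate([417, -536, 0]) {
  translate([0, 0, 386]) cube([324, 286, 33]);
  cube([34, 34, 386]);
  translate([290, 0, 0]) cube([34, 34, 386]);
  translate([0, 252, 0]) cube([34, 34, 386]);
  translate([290, 252, 0]) cube([34, 34, 386]);
}
translate([417, 1224, 0]) {
  translate([0, 0, 386]) cube([324, 286, 33]);
  cube([34, 34, 386]);
  translate([290, 0, 0]) cube([34, 34, 386]);
  translate([0, 252, 0]) cube([34, 34, 386]);
  translate([290, 252, 0]) cube([34, 34, 386]);
}
translate([-574, 344, 0]) {
  translate([0, 0, 386]) cube([324, 286, 33]);
  cube([34, 34, 386]);
  translate([290, 0, 0]) cube([34, 34, 386]);
  translate([0, 252, 0]) cube([34, 34, 386]);
  translate([290, 252, 0]) cube([34, 34, 386]);
}
translate([1408, 344, 0]) {
  translate([0, 0, 386]) cube([324, 286, 33]);
  cube([34, 34, 386]);
  translate([290, 0, 0]) cube([34, 34, 386]);
  translate([0, 252, 0]) cube([34, 34, 386]);
  translate([290, 252, 0]) cube([34, 34, 386]);
}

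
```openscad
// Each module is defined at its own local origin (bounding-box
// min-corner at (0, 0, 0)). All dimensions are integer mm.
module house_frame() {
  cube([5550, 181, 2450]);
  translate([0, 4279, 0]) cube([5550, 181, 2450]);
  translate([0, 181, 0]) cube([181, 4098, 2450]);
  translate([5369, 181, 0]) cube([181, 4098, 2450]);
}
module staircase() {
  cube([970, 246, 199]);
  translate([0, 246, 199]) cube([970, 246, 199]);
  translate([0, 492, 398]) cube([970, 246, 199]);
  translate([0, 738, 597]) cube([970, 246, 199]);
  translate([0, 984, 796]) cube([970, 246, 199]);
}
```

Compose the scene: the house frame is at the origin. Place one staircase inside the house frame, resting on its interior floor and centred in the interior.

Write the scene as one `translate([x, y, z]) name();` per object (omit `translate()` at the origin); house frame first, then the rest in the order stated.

house_frame();
translate([2290, 1615, 0]) staircase();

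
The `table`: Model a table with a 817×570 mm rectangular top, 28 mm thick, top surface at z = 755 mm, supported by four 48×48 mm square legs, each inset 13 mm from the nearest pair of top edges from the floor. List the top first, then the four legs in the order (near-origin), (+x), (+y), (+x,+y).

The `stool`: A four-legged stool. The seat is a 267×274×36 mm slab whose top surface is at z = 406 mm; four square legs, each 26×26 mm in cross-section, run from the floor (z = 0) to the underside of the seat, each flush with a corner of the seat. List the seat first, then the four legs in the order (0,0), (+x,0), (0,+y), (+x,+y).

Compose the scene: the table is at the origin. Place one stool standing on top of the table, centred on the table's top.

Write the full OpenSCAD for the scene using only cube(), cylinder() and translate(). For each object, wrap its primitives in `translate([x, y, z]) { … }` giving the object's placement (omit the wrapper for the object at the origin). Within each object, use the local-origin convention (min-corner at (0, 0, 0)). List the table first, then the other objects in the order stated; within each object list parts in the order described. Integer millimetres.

translate([0, 0, 727]) cube([817, 570, 28]);
translate([13, 13, 0]) cube([48, 48, 727]);
translate([756, 13, 0]) cube([48, 48, 727]);
translate([13, 509, 0]) cube([48, 48, 727]);
translate([756, 509, 0]) cube([48, 48, 727]);
translate([275, 148, 755]) {
  translate([0, 0, 370]) cube([267, 274, 36]);
  cube([26, 26, 370]);
  translate([241, 0, 0]) cube([26, 26, 370]);
  translate([0, 248, 0]) cube([26, 26, 370]);
  translate([241, 248, 0]) cube([26, 26, 370]);
}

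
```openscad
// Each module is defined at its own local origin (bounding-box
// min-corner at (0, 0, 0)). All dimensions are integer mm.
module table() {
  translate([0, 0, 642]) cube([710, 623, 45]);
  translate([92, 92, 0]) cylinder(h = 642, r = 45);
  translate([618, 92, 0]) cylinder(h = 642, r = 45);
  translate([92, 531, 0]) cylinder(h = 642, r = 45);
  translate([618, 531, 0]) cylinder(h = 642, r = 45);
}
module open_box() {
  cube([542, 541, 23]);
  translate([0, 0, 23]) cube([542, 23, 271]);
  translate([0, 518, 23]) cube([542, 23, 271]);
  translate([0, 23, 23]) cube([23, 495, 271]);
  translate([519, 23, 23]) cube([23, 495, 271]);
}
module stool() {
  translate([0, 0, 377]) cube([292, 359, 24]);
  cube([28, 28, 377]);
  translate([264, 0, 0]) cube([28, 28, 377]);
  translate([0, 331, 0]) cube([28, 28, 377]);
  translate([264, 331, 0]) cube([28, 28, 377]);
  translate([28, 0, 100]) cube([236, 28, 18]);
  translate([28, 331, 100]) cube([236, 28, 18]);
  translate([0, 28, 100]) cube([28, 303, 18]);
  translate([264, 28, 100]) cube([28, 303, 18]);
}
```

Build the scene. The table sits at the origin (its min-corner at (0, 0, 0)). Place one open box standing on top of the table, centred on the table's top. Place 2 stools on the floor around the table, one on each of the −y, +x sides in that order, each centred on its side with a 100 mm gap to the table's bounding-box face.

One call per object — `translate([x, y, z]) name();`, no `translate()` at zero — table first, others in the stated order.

table();
translate([84, 41, 687]) open_box();
translate([209, -459, 0]) stool();
translate([810, 132, 0]) stool();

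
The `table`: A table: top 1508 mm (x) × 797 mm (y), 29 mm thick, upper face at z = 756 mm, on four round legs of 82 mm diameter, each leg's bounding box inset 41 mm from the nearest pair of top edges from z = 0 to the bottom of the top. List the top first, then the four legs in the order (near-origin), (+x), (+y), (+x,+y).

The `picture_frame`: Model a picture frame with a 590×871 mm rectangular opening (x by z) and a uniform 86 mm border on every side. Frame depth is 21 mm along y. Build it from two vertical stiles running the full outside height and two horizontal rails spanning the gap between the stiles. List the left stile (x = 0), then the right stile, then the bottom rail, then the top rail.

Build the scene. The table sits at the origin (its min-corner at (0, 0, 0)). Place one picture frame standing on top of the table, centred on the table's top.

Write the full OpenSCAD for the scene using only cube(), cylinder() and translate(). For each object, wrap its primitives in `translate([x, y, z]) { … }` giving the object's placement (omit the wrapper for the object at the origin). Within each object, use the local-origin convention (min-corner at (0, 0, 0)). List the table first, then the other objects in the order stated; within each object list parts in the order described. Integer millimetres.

translate([0, 0, 727]) cube([1508, 797, 29]);
translate([82, 82, 0]) cylinder(h = 727, r = 41);
translate([1426, 82, 0]) cylinder(h = 727, r = 41);
translate([82, 715, 0]) cylinder(h = 727, r = 41);
translate([1426, 715, 0]) cylinder(h = 727, r = 41);
translate([373, 388, 756]) {
  cube([86, 21, 1043]);
  translate([676, 0, 0]) cube([86, 21, 1043]);
  translate([86, 0, 0]) cube([590, 21, 86]);
  translate([86, 0, 957]) cube([590, 21, 86]);
}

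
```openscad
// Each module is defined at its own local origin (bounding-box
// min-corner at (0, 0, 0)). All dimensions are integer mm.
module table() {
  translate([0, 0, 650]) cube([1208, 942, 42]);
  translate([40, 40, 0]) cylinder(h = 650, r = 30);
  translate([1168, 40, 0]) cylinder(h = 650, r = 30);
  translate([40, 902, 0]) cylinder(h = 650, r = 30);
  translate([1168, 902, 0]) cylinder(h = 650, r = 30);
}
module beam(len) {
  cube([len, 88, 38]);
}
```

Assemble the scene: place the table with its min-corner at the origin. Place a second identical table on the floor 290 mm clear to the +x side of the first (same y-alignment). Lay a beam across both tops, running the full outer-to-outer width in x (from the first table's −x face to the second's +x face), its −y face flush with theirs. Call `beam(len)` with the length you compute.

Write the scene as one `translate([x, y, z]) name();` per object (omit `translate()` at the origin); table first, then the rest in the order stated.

table();
translate([1498, 0, 0]) table();
translate([0, 0, 692]) beam(2706);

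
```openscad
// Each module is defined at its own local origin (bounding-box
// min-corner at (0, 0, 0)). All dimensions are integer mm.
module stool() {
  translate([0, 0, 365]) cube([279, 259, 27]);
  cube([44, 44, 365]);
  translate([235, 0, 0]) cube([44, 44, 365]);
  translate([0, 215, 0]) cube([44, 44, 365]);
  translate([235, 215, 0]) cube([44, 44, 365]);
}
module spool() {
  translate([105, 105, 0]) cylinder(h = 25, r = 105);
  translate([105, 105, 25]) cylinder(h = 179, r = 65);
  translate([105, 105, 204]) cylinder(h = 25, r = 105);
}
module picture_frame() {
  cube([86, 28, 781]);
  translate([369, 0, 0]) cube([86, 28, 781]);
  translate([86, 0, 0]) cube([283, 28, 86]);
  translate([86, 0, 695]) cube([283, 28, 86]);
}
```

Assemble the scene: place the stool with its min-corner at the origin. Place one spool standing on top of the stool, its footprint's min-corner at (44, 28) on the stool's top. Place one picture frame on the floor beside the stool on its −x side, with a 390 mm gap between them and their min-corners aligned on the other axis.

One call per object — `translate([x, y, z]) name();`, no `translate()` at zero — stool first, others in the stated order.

stool();
translate([44, 28, 392]) spool();
translate([-845, 0, 0]) picture_frame();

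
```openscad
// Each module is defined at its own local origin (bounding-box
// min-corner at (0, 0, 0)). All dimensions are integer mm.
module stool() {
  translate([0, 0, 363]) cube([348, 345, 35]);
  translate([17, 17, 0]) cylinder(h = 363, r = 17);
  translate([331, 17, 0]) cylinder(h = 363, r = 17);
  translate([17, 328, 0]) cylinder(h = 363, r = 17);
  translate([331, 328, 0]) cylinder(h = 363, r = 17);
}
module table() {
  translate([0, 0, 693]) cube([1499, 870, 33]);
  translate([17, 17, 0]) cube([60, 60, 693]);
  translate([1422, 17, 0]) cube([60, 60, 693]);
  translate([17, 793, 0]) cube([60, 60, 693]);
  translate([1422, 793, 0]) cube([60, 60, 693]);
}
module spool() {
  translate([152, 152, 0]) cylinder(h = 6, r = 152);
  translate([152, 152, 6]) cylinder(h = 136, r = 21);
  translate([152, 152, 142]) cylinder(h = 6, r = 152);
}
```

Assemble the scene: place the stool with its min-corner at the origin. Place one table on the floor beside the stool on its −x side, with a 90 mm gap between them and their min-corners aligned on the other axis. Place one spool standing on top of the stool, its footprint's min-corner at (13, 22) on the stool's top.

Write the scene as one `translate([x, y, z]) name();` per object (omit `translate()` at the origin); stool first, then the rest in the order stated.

stool();
translate([-1589, 0, 0]) table();
translate([13, 22, 398]) spool();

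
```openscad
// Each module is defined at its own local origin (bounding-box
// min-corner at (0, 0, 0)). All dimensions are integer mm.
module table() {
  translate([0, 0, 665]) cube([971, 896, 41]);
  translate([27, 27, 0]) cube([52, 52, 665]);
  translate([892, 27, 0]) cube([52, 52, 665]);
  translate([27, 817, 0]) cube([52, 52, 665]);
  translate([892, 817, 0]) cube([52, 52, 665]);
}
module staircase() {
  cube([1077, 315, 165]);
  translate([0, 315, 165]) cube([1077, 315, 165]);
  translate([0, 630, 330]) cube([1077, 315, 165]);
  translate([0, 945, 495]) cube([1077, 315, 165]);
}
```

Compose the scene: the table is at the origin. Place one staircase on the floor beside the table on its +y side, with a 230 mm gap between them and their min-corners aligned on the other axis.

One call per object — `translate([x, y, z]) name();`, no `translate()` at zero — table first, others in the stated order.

table();
translate([0, 1126, 0]) staircase();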